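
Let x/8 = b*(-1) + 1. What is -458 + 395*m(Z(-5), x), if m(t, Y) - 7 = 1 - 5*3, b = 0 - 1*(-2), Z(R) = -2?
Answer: -3223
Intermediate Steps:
b = 2 (b = 0 + 2 = 2)
x = -8 (x = 8*(2*(-1) + 1) = 8*(-2 + 1) = 8*(-1) = -8)
m(t, Y) = -7 (m(t, Y) = 7 + (1 - 5*3) = 7 + (1 - 15) = 7 - 14 = -7)
-458 + 395*m(Z(-5), x) = -458 + 395*(-7) = -458 - 2765 = -3223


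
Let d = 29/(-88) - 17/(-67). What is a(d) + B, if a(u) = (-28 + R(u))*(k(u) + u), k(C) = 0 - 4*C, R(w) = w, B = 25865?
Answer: 898918253405/34762816 ≈ 25859.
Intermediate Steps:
k(C) = -4*C
d = -447/5896 (d = 29*(-1/88) - 17*(-1/67) = -29/88 + 17/67 = -447/5896 ≈ -0.075814)
a(u) = -3*u*(-28 + u) (a(u) = (-28 + u)*(-4*u + u) = (-28 + u)*(-3*u) = -3*u*(-28 + u))
a(d) + B = 3*(-447/5896)*(28 - 1*(-447/5896)) + 25865 = 3*(-447/5896)*(28 + 447/5896) + 25865 = 3*(-447/5896)*(165535/5896) + 25865 = -221982435/34762816 + 25865 = 898918253405/34762816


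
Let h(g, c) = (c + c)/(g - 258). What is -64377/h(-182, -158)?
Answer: -7081470/79 ≈ -89639.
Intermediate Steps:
h(g, c) = 2*c/(-258 + g) (h(g, c) = (2*c)/(-258 + g) = 2*c/(-258 + g))
-64377/h(-182, -158) = -64377/(2*(-158)/(-258 - 182)) = -64377/(2*(-158)/(-440)) = -64377/(2*(-158)*(-1/440)) = -64377/79/110 = -64377*110/79 = -7081470/79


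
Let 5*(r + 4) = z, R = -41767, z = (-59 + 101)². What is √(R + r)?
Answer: I*√1035455/5 ≈ 203.51*I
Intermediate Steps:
z = 1764 (z = 42² = 1764)
r = 1744/5 (r = -4 + (⅕)*1764 = -4 + 1764/5 = 1744/5 ≈ 348.80)
√(R + r) = √(-41767 + 1744/5) = √(-207091/5) = I*√1035455/5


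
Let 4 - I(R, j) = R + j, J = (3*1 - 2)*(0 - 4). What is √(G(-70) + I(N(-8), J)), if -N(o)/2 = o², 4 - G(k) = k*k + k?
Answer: I*√4690 ≈ 68.484*I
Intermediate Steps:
G(k) = 4 - k - k² (G(k) = 4 - (k*k + k) = 4 - (k² + k) = 4 - (k + k²) = 4 + (-k - k²) = 4 - k - k²)
N(o) = -2*o²
J = -4 (J = (3 - 2)*(-4) = 1*(-4) = -4)
I(R, j) = 4 - R - j (I(R, j) = 4 - (R + j) = 4 + (-R - j) = 4 - R - j)
√(G(-70) + I(N(-8), J)) = √((4 - 1*(-70) - 1*(-70)²) + (4 - (-2)*(-8)² - 1*(-4))) = √((4 + 70 - 1*4900) + (4 - (-2)*64 + 4)) = √((4 + 70 - 4900) + (4 - 1*(-128) + 4)) = √(-4826 + (4 + 128 + 4)) = √(-4826 + 136) = √(-4690) = I*√4690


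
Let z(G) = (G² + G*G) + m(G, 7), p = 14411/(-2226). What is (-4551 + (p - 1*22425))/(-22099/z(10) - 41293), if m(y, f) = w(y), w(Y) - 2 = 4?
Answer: 6186487661/9492172641 ≈ 0.65175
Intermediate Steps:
w(Y) = 6 (w(Y) = 2 + 4 = 6)
m(y, f) = 6
p = -14411/2226 (p = 14411*(-1/2226) = -14411/2226 ≈ -6.4739)
z(G) = 6 + 2*G² (z(G) = (G² + G*G) + 6 = (G² + G²) + 6 = 2*G² + 6 = 6 + 2*G²)
(-4551 + (p - 1*22425))/(-22099/z(10) - 41293) = (-4551 + (-14411/2226 - 1*22425))/(-22099/(6 + 2*10²) - 41293) = (-4551 + (-14411/2226 - 22425))/(-22099/(6 + 2*100) - 41293) = (-4551 - 49932461/2226)/(-22099/(6 + 200) - 41293) = -60062987/(2226*(-22099/206 - 41293)) = -60062987/(2226*(-8528457/206)) = -60062987/2226*(-206/8528457) = 6186487661/9492172641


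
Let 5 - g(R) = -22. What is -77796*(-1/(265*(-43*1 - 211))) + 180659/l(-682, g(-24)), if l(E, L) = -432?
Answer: -6096882581/14538960 ≈ -419.35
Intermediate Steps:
g(R) = 27 (g(R) = 5 - 1*(-22) = 5 + 22 = 27)
-77796*(-1/(265*(-43*1 - 211))) + 180659/l(-682, g(-24)) = -77796*(-1/(265*(-43*1 - 211))) + 180659/(-432) = -77796*(-1/(265*(-43 - 211))) + 180659*(-1/432) = -77796/((-254*(-265))) - 180659/432 = -77796/67310 - 180659/432 = -77796*1/67310 - 180659/432 = -38898/33655 - 180659/432 = -6096882581/14538960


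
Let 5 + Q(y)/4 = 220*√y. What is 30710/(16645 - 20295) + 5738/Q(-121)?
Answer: -19712547/2342570 - 694298*I/1171285 ≈ -8.4149 - 0.59277*I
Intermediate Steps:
Q(y) = -20 + 880*√y (Q(y) = -20 + 4*(220*√y) = -20 + 880*√y)
30710/(16645 - 20295) + 5738/Q(-121) = 30710/(16645 - 20295) + 5738/(-20 + 880*√(-121)) = 30710/(-3650) + 5738/(-20 + 880*(11*I)) = 30710*(-1/3650) + 5738/(-20 + 9680*I) = -3071/365 + 5738*((-20 - 9680*I)/93702800) = -3071/365 + 2869*(-20 - 9680*I)/46851400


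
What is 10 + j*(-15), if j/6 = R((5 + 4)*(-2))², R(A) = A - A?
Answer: 10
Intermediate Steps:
R(A) = 0
j = 0 (j = 6*0² = 6*0 = 0)
10 + j*(-15) = 10 + 0*(-15) = 10 + 0 = 10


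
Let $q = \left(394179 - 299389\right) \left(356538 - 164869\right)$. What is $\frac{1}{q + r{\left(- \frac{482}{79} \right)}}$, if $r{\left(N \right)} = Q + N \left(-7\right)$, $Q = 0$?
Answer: $\frac{79}{1435296059664} \approx 5.5041 \cdot 10^{-11}$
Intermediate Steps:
$q = 18168304510$ ($q = 94790 \cdot 191669 = 18168304510$)
$r{\left(N \right)} = - 7 N$ ($r{\left(N \right)} = 0 + N \left(-7\right) = 0 - 7 N = - 7 N$)
$\frac{1}{q + r{\left(- \frac{482}{79} \right)}} = \frac{1}{18168304510 - 7 \left(- \frac{482}{79}\right)} = \frac{1}{18168304510 - 7 \left(\left(-482\right) \frac{1}{79}\right)} = \frac{1}{18168304510 - - \frac{3374}{79}} = \frac{1}{18168304510 + \frac{3374}{79}} = \frac{1}{\frac{1435296059664}{79}} = \frac{79}{1435296059664}$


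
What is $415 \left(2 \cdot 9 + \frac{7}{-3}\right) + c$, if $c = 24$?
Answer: $\frac{19577}{3} \approx 6525.7$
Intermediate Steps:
$415 \left(2 \cdot 9 + \frac{7}{-3}\right) + c = 415 \left(2 \cdot 9 + \frac{7}{-3}\right) + 24 = 415 \left(18 + 7 \left(- \frac{1}{3}\right)\right) + 24 = 415 \left(18 - \frac{7}{3}\right) + 24 = 415 \cdot \frac{47}{3} + 24 = \frac{19505}{3} + 24 = \frac{19577}{3}$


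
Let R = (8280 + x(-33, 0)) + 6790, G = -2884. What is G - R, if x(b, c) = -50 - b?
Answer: -17937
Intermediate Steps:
R = 15053 (R = (8280 + (-50 - 1*(-33))) + 6790 = (8280 + (-50 + 33)) + 6790 = (8280 - 17) + 6790 = 8263 + 6790 = 15053)
G - R = -2884 - 1*15053 = -2884 - 15053 = -17937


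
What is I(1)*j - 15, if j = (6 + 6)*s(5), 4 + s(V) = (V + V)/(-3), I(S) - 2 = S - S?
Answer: -191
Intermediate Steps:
I(S) = 2 (I(S) = 2 + (S - S) = 2 + 0 = 2)
s(V) = -4 - 2*V/3 (s(V) = -4 + (V + V)/(-3) = -4 + (2*V)*(-1/3) = -4 - 2*V/3)
j = -88 (j = (6 + 6)*(-4 - 2/3*5) = 12*(-4 - 10/3) = 12*(-22/3) = -88)
I(1)*j - 15 = 2*(-88) - 15 = -176 - 15 = -191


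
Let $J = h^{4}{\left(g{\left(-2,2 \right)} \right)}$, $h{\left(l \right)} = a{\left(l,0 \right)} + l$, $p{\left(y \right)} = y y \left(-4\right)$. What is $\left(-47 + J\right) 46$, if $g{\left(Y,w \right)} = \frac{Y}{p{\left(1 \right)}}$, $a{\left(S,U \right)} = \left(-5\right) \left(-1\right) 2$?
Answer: $\frac{4455767}{8} \approx 5.5697 \cdot 10^{5}$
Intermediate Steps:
$a{\left(S,U \right)} = 10$ ($a{\left(S,U \right)} = 5 \cdot 2 = 10$)
$p{\left(y \right)} = - 4 y^{2}$ ($p{\left(y \right)} = y^{2} \left(-4\right) = - 4 y^{2}$)
$g{\left(Y,w \right)} = - \frac{Y}{4}$ ($g{\left(Y,w \right)} = \frac{Y}{\left(-4\right) 1^{2}} = \frac{Y}{\left(-4\right) 1} = \frac{Y}{-4} = Y \left(- \frac{1}{4}\right) = - \frac{Y}{4}$)
$h{\left(l \right)} = 10 + l$
$J = \frac{194481}{16}$ ($J = \left(10 - - \frac{1}{2}\right)^{4} = \left(10 + \frac{1}{2}\right)^{4} = \left(\frac{21}{2}\right)^{4} = \frac{194481}{16} \approx 12155.0$)
$\left(-47 + J\right) 46 = \left(-47 + \frac{194481}{16}\right) 46 = \frac{193729}{16} \cdot 46 = \frac{4455767}{8}$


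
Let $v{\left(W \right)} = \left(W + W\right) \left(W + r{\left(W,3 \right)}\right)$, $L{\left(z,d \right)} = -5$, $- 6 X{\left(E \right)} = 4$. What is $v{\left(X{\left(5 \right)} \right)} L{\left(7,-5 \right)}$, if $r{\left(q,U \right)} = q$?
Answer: $- \frac{80}{9} \approx -8.8889$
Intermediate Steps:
$X{\left(E \right)} = - \frac{2}{3}$ ($X{\left(E \right)} = \left(- \frac{1}{6}\right) 4 = - \frac{2}{3}$)
$v{\left(W \right)} = 4 W^{2}$ ($v{\left(W \right)} = \left(W + W\right) \left(W + W\right) = 2 W 2 W = 4 W^{2}$)
$v{\left(X{\left(5 \right)} \right)} L{\left(7,-5 \right)} = 4 \left(- \frac{2}{3}\right)^{2} \left(-5\right) = 4 \cdot \frac{4}{9} \left(-5\right) = \frac{16}{9} \left(-5\right) = - \frac{80}{9}$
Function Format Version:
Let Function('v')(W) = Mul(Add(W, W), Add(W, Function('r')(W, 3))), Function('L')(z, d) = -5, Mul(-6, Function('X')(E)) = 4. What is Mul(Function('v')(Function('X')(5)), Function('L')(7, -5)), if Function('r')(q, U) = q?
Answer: Rational(-80, 9) ≈ -8.8889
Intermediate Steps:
Function('X')(E) = Rational(-2, 3) (Function('X')(E) = Mul(Rational(-1, 6), 4) = Rational(-2, 3))
Function('v')(W) = Mul(4, Pow(W, 2)) (Function('v')(W) = Mul(Add(W, W), Add(W, W)) = Mul(Mul(2, W), Mul(2, W)) = Mul(4, Pow(W, 2)))
Mul(Function('v')(Function('X')(5)), Function('L')(7, -5)) = Mul(Mul(4, Pow(Rational(-2, 3), 2)), -5) = Mul(Mul(4, Rational(4, 9)), -5) = Mul(Rational(16, 9), -5) = Rational(-80, 9)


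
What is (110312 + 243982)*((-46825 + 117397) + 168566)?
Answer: 84725158572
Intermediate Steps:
(110312 + 243982)*((-46825 + 117397) + 168566) = 354294*(70572 + 168566) = 354294*239138 = 84725158572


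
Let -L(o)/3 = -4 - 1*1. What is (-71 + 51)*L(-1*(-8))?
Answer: -300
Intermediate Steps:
L(o) = 15 (L(o) = -3*(-4 - 1*1) = -3*(-4 - 1) = -3*(-5) = 15)
(-71 + 51)*L(-1*(-8)) = (-71 + 51)*15 = -20*15 = -300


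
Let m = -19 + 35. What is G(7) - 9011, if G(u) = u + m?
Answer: -8988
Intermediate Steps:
m = 16
G(u) = 16 + u (G(u) = u + 16 = 16 + u)
G(7) - 9011 = (16 + 7) - 9011 = 23 - 9011 = -8988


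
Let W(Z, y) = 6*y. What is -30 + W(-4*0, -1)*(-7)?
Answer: 12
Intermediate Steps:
-30 + W(-4*0, -1)*(-7) = -30 + (6*(-1))*(-7) = -30 - 6*(-7) = -30 + 42 = 12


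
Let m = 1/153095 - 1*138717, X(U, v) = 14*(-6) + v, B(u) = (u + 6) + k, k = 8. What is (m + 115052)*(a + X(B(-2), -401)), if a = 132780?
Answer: -95860776390866/30619 ≈ -3.1308e+9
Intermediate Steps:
B(u) = 14 + u (B(u) = (u + 6) + 8 = (6 + u) + 8 = 14 + u)
X(U, v) = -84 + v
m = -21236879114/153095 (m = 1/153095 - 138717 = -21236879114/153095 ≈ -1.3872e+5)
(m + 115052)*(a + X(B(-2), -401)) = (-21236879114/153095 + 115052)*(132780 + (-84 - 401)) = -3622993174*(132780 - 485)/153095 = -3622993174/153095*132295 = -95860776390866/30619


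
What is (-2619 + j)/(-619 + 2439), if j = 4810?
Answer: 313/260 ≈ 1.2038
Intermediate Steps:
(-2619 + j)/(-619 + 2439) = (-2619 + 4810)/(-619 + 2439) = 2191/1820 = 2191*(1/1820) = 313/260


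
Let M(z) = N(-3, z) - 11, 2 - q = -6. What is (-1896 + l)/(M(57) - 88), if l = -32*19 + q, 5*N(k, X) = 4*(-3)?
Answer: 320/13 ≈ 24.615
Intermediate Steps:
q = 8 (q = 2 - 1*(-6) = 2 + 6 = 8)
N(k, X) = -12/5 (N(k, X) = (4*(-3))/5 = (⅕)*(-12) = -12/5)
l = -600 (l = -32*19 + 8 = -608 + 8 = -600)
M(z) = -67/5 (M(z) = -12/5 - 11 = -67/5)
(-1896 + l)/(M(57) - 88) = (-1896 - 600)/(-67/5 - 88) = -2496/(-507/5) = -2496*(-5/507) = 320/13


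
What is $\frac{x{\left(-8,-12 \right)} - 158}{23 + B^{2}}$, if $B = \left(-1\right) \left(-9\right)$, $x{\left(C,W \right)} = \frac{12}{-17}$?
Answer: $- \frac{1349}{884} \approx -1.526$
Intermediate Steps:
$x{\left(C,W \right)} = - \frac{12}{17}$ ($x{\left(C,W \right)} = 12 \left(- \frac{1}{17}\right) = - \frac{12}{17}$)
$B = 9$
$\frac{x{\left(-8,-12 \right)} - 158}{23 + B^{2}} = \frac{- \frac{12}{17} - 158}{23 + 9^{2}} = - \frac{2698}{17 \left(23 + 81\right)} = - \frac{2698}{17 \cdot 104} = \left(- \frac{2698}{17}\right) \frac{1}{104} = - \frac{1349}{884}$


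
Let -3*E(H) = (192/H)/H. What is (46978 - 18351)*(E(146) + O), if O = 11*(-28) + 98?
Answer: -32036647462/5329 ≈ -6.0118e+6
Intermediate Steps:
O = -210 (O = -308 + 98 = -210)
E(H) = -64/H² (E(H) = -192/H/(3*H) = -64/H²)
(46978 - 18351)*(E(146) + O) = (46978 - 18351)*(-64/146² - 210) = 28627*(-64*1/21316 - 210) = 28627*(-16/5329 - 210) = 28627*(-1119106/5329) = -32036647462/5329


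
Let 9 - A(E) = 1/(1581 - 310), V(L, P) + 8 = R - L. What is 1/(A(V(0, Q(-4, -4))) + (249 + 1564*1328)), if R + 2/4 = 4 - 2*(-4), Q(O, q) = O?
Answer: 1271/2640184749 ≈ 4.8141e-7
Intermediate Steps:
R = 23/2 (R = -½ + (4 - 2*(-4)) = -½ + (4 + 8) = -½ + 12 = 23/2 ≈ 11.500)
V(L, P) = 7/2 - L (V(L, P) = -8 + (23/2 - L) = 7/2 - L)
A(E) = 11438/1271 (A(E) = 9 - 1/(1581 - 310) = 9 - 1/1271 = 11438/1271)
1/(A(V(0, Q(-4, -4))) + (249 + 1564*1328)) = 1/(11438/1271 + (249 + 1564*1328)) = 1/(11438/1271 + (249 + 2076992)) = 1/(11438/1271 + 2077241) = 1/(2640184749/1271) = 1271/2640184749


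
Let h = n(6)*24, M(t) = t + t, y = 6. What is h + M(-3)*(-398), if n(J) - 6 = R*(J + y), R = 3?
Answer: 3396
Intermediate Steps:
n(J) = 24 + 3*J (n(J) = 6 + 3*(J + 6) = 6 + 3*(6 + J) = 6 + (18 + 3*J) = 24 + 3*J)
M(t) = 2*t
h = 1008 (h = (24 + 3*6)*24 = (24 + 18)*24 = 42*24 = 1008)
h + M(-3)*(-398) = 1008 + (2*(-3))*(-398) = 1008 - 6*(-398) = 1008 + 2388 = 3396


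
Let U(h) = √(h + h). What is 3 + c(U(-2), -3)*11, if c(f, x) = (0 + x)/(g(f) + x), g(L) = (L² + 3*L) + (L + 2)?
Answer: 432/89 + 264*I/89 ≈ 4.8539 + 2.9663*I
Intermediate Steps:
g(L) = 2 + L² + 4*L (g(L) = (L² + 3*L) + (2 + L) = 2 + L² + 4*L)
U(h) = √2*√h (U(h) = √(2*h) = √2*√h)
c(f, x) = x/(2 + x + f² + 4*f) (c(f, x) = (0 + x)/((2 + f² + 4*f) + x) = x/(2 + x + f² + 4*f))
3 + c(U(-2), -3)*11 = 3 - 3/(2 - 3 + (√2*√(-2))² + 4*(√2*√(-2)))*11 = 3 - 3/(2 - 3 + (√2*(I*√2))² + 4*(√2*(I*√2)))*11 = 3 - 3/(2 - 3 + (2*I)² + 4*(2*I))*11 = 3 - 3/(2 - 3 - 4 + 8*I)*11 = 3 - 3*(-5 - 8*I)/89*11 = 3 - 33*(-5 - 8*I)/89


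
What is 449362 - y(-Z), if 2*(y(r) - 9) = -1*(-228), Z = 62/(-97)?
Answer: 449239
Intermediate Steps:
Z = -62/97 (Z = 62*(-1/97) = -62/97 ≈ -0.63918)
y(r) = 123 (y(r) = 9 + (-1*(-228))/2 = 9 + (1/2)*228 = 9 + 114 = 123)
449362 - y(-Z) = 449362 - 1*123 = 449362 - 123 = 449239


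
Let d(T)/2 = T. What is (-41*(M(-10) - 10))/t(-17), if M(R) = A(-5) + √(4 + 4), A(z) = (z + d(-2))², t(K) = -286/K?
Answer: -49487/286 - 697*√2/143 ≈ -179.92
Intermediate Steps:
d(T) = 2*T
A(z) = (-4 + z)² (A(z) = (z + 2*(-2))² = (z - 4)² = (-4 + z)²)
M(R) = 81 + 2*√2 (M(R) = (-4 - 5)² + √(4 + 4) = (-9)² + √8 = 81 + 2*√2)
(-41*(M(-10) - 10))/t(-17) = (-41*((81 + 2*√2) - 10))/((-286/(-17))) = (-41*(71 + 2*√2))/((-286*(-1/17))) = (-2911 - 82*√2)/(286/17) = (-2911 - 82*√2)*(17/286) = -49487/286 - 697*√2/143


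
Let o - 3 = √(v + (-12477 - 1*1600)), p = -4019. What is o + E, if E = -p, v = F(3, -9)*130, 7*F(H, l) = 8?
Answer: 4022 + I*√682493/7 ≈ 4022.0 + 118.02*I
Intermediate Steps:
F(H, l) = 8/7 (F(H, l) = (⅐)*8 = 8/7)
v = 1040/7 (v = (8/7)*130 = 1040/7 ≈ 148.57)
o = 3 + I*√682493/7 (o = 3 + √(1040/7 + (-12477 - 1*1600)) = 3 + √(1040/7 + (-12477 - 1600)) = 3 + √(1040/7 - 14077) = 3 + √(-97499/7) = 3 + I*√682493/7 ≈ 3.0 + 118.02*I)
E = 4019 (E = -1*(-4019) = 4019)
o + E = (3 + I*√682493/7) + 4019 = 4022 + I*√682493/7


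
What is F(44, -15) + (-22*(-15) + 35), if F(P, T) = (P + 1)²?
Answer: 2390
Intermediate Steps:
F(P, T) = (1 + P)²
F(44, -15) + (-22*(-15) + 35) = (1 + 44)² + (-22*(-15) + 35) = 45² + (330 + 35) = 2025 + 365 = 2390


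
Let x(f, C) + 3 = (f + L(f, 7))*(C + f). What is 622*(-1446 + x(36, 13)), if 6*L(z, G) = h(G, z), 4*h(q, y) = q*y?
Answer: 515949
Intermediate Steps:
h(q, y) = q*y/4 (h(q, y) = (q*y)/4 = q*y/4)
L(z, G) = G*z/24 (L(z, G) = (G*z/4)/6 = G*z/24)
x(f, C) = -3 + 31*f*(C + f)/24 (x(f, C) = -3 + (f + (1/24)*7*f)*(C + f) = -3 + (f + 7*f/24)*(C + f) = -3 + (31*f/24)*(C + f) = -3 + 31*f*(C + f)/24)
622*(-1446 + x(36, 13)) = 622*(-1446 + (-3 + (31/24)*36² + (31/24)*13*36)) = 622*(-1446 + (-3 + (31/24)*1296 + 1209/2)) = 622*(-1446 + (-3 + 1674 + 1209/2)) = 622*(-1446 + 4551/2) = 622*(1659/2) = 515949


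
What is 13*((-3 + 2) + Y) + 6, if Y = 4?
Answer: 45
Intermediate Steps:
13*((-3 + 2) + Y) + 6 = 13*((-3 + 2) + 4) + 6 = 13*(-1 + 4) + 6 = 13*3 + 6 = 39 + 6 = 45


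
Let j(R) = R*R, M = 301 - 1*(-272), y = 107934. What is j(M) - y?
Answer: 220395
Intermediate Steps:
M = 573 (M = 301 + 272 = 573)
j(R) = R²
j(M) - y = 573² - 1*107934 = 328329 - 107934 = 220395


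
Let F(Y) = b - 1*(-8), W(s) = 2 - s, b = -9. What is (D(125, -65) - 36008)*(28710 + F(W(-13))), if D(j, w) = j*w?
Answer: -1267014297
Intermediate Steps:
F(Y) = -1 (F(Y) = -9 - 1*(-8) = -9 + 8 = -1)
(D(125, -65) - 36008)*(28710 + F(W(-13))) = (125*(-65) - 36008)*(28710 - 1) = (-8125 - 36008)*28709 = -44133*28709 = -1267014297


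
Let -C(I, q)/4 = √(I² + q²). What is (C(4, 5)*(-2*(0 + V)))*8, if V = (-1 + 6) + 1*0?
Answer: 320*√41 ≈ 2049.0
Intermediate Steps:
V = 5 (V = 5 + 0 = 5)
C(I, q) = -4*√(I² + q²)
(C(4, 5)*(-2*(0 + V)))*8 = ((-4*√(4² + 5²))*(-2*(0 + 5)))*8 = ((-4*√(16 + 25))*(-2*5))*8 = (-4*√41*(-10))*8 = (40*√41)*8 = 320*√41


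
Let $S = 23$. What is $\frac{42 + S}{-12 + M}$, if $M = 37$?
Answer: $\frac{13}{5} \approx 2.6$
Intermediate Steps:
$\frac{42 + S}{-12 + M} = \frac{42 + 23}{-12 + 37} = \frac{65}{25} = 65 \cdot \frac{1}{25} = \frac{13}{5}$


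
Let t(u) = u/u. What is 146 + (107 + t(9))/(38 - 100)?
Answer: 4472/31 ≈ 144.26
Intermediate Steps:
t(u) = 1
146 + (107 + t(9))/(38 - 100) = 146 + (107 + 1)/(38 - 100) = 146 + 108/(-62) = 146 + 108*(-1/62) = 146 - 54/31 = 4472/31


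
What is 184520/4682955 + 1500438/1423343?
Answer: 1457823776930/1333090243713 ≈ 1.0936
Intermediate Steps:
184520/4682955 + 1500438/1423343 = 184520*(1/4682955) + 1500438*(1/1423343) = 36904/936591 + 1500438/1423343 = 1457823776930/1333090243713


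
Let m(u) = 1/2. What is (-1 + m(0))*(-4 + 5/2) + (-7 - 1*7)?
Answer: -53/4 ≈ -13.250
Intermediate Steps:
m(u) = ½
(-1 + m(0))*(-4 + 5/2) + (-7 - 1*7) = (-1 + ½)*(-4 + 5/2) + (-7 - 1*7) = -(-4 + (½)*5)/2 + (-7 - 7) = -(-4 + 5/2)/2 - 14 = -½*(-3/2) - 14 = ¾ - 14 = -53/4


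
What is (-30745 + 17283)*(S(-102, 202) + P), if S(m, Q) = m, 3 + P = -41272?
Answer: 557017174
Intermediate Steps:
P = -41275 (P = -3 - 41272 = -41275)
(-30745 + 17283)*(S(-102, 202) + P) = (-30745 + 17283)*(-102 - 41275) = -13462*(-41377) = 557017174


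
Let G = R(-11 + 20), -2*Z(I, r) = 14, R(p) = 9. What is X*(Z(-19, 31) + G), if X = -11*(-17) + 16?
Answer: 406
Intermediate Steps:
Z(I, r) = -7 (Z(I, r) = -½*14 = -7)
X = 203 (X = 187 + 16 = 203)
G = 9
X*(Z(-19, 31) + G) = 203*(-7 + 9) = 203*2 = 406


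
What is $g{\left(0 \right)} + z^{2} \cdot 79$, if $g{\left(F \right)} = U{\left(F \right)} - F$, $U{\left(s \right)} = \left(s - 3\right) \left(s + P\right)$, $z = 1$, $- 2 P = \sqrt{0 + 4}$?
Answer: $82$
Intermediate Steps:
$P = -1$ ($P = - \frac{\sqrt{0 + 4}}{2} = - \frac{\sqrt{4}}{2} = \left(- \frac{1}{2}\right) 2 = -1$)
$U{\left(s \right)} = \left(-1 + s\right) \left(-3 + s\right)$ ($U{\left(s \right)} = \left(s - 3\right) \left(s - 1\right) = \left(-3 + s\right) \left(-1 + s\right) = \left(-1 + s\right) \left(-3 + s\right)$)
$g{\left(F \right)} = 3 + F^{2} - 5 F$ ($g{\left(F \right)} = \left(3 + F^{2} - 4 F\right) - F = 3 + F^{2} - 5 F$)
$g{\left(0 \right)} + z^{2} \cdot 79 = \left(3 + 0^{2} - 0\right) + 1^{2} \cdot 79 = \left(3 + 0 + 0\right) + 1 \cdot 79 = 3 + 79 = 82$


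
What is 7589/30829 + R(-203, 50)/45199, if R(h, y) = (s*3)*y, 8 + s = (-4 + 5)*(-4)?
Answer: 287523011/1393439971 ≈ 0.20634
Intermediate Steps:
s = -12 (s = -8 + (-4 + 5)*(-4) = -8 + 1*(-4) = -8 - 4 = -12)
R(h, y) = -36*y (R(h, y) = (-12*3)*y = -36*y)
7589/30829 + R(-203, 50)/45199 = 7589/30829 - 36*50/45199 = 7589*(1/30829) - 1800*1/45199 = 7589/30829 - 1800/45199 = 287523011/1393439971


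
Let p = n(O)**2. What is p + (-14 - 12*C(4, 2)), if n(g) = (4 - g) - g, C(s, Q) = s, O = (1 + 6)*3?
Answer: 1382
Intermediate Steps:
O = 21 (O = 7*3 = 21)
n(g) = 4 - 2*g
p = 1444 (p = (4 - 2*21)**2 = (4 - 42)**2 = (-38)**2 = 1444)
p + (-14 - 12*C(4, 2)) = 1444 + (-14 - 12*4) = 1444 + (-14 - 48) = 1444 - 62 = 1382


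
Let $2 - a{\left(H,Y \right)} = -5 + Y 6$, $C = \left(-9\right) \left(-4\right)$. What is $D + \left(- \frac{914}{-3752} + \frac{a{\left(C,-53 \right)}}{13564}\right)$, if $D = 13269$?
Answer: $\frac{21103164479}{1590379} \approx 13269.0$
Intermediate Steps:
$C = 36$
$a{\left(H,Y \right)} = 7 - 6 Y$ ($a{\left(H,Y \right)} = 2 - \left(-5 + Y 6\right) = 2 - \left(-5 + 6 Y\right) = 7 - 6 Y$)
$D + \left(- \frac{914}{-3752} + \frac{a{\left(C,-53 \right)}}{13564}\right) = 13269 + \left(- \frac{914}{-3752} + \frac{7 - -318}{13564}\right) = 13269 + \left(\left(-914\right) \left(- \frac{1}{3752}\right) + \left(7 + 318\right) \frac{1}{13564}\right) = 13269 + \left(\frac{457}{1876} + 325 \cdot \frac{1}{13564}\right) = 13269 + \left(\frac{457}{1876} + \frac{325}{13564}\right) = 13269 + \frac{425528}{1590379} = \frac{21103164479}{1590379}$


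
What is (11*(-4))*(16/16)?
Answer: -44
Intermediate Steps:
(11*(-4))*(16/16) = -704/16 = -44*1 = -44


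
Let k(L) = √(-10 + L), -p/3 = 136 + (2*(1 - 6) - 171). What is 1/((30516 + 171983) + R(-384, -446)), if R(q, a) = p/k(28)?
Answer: 404998/82011687977 - 45*√2/82011687977 ≈ 4.9375e-6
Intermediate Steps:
p = 135 (p = -3*(136 + (2*(1 - 6) - 171)) = -3*(136 + (2*(-5) - 171)) = -3*(136 + (-10 - 171)) = -3*(136 - 181) = -3*(-45) = 135)
R(q, a) = 45*√2/2 (R(q, a) = 135/(√(-10 + 28)) = 135/(√18) = 135/((3*√2)) = 135*(√2/6) = 45*√2/2)
1/((30516 + 171983) + R(-384, -446)) = 1/((30516 + 171983) + 45*√2/2) = 1/(202499 + 45*√2/2)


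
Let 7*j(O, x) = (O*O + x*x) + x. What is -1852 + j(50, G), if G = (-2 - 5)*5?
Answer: -9274/7 ≈ -1324.9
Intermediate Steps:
G = -35 (G = -7*5 = -35)
j(O, x) = x/7 + O**2/7 + x**2/7 (j(O, x) = ((O*O + x*x) + x)/7 = ((O**2 + x**2) + x)/7 = (x + O**2 + x**2)/7 = x/7 + O**2/7 + x**2/7)
-1852 + j(50, G) = -1852 + ((1/7)*(-35) + (1/7)*50**2 + (1/7)*(-35)**2) = -1852 + (-5 + (1/7)*2500 + (1/7)*1225) = -1852 + (-5 + 2500/7 + 175) = -1852 + 3690/7 = -9274/7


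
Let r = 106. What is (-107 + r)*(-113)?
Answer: 113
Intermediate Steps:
(-107 + r)*(-113) = (-107 + 106)*(-113) = -1*(-113) = 113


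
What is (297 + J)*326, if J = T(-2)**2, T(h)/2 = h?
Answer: 102038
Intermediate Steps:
T(h) = 2*h
J = 16 (J = (2*(-2))**2 = (-4)**2 = 16)
(297 + J)*326 = (297 + 16)*326 = 313*326 = 102038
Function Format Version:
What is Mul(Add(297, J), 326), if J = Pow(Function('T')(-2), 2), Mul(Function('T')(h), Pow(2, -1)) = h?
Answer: 102038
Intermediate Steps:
Function('T')(h) = Mul(2, h)
J = 16 (J = Pow(Mul(2, -2), 2) = Pow(-4, 2) = 16)
Mul(Add(297, J), 326) = Mul(Add(297, 16), 326) = Mul(313, 326) = 102038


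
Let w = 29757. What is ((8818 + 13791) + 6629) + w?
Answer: 58995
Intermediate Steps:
((8818 + 13791) + 6629) + w = ((8818 + 13791) + 6629) + 29757 = (22609 + 6629) + 29757 = 29238 + 29757 = 58995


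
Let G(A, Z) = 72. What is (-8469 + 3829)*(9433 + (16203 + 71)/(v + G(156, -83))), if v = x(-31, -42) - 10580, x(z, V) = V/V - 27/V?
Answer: -6436898932640/147089 ≈ -4.3762e+7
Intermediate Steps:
x(z, V) = 1 - 27/V
v = -148097/14 (v = (-27 - 42)/(-42) - 10580 = -1/42*(-69) - 10580 = 23/14 - 10580 = -148097/14 ≈ -10578.)
(-8469 + 3829)*(9433 + (16203 + 71)/(v + G(156, -83))) = (-8469 + 3829)*(9433 + (16203 + 71)/(-148097/14 + 72)) = -4640*(9433 + 16274/(-147089/14)) = -4640*(9433 + 16274*(-14/147089)) = -4640*(9433 - 227836/147089) = -4640*1387262701/147089 = -6436898932640/147089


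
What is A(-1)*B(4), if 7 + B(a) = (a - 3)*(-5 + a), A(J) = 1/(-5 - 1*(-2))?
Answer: 8/3 ≈ 2.6667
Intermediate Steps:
A(J) = -1/3 (A(J) = 1/(-5 + 2) = 1/(-3) = -1/3)
B(a) = -7 + (-5 + a)*(-3 + a) (B(a) = -7 + (a - 3)*(-5 + a) = -7 + (-3 + a)*(-5 + a) = -7 + (-5 + a)*(-3 + a))
A(-1)*B(4) = -(8 + 4**2 - 8*4)/3 = -(8 + 16 - 32)/3 = -1/3*(-8) = 8/3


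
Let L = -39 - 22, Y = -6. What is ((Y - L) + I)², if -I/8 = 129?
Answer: 954529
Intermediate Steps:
L = -61
I = -1032 (I = -8*129 = -1032)
((Y - L) + I)² = ((-6 - 1*(-61)) - 1032)² = ((-6 + 61) - 1032)² = (55 - 1032)² = (-977)² = 954529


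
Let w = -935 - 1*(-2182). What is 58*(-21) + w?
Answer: 29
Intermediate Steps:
w = 1247 (w = -935 + 2182 = 1247)
58*(-21) + w = 58*(-21) + 1247 = -1218 + 1247 = 29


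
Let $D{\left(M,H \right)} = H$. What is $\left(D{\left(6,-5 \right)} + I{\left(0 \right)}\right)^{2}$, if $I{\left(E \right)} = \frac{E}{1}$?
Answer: $25$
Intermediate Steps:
$I{\left(E \right)} = E$ ($I{\left(E \right)} = E 1 = E$)
$\left(D{\left(6,-5 \right)} + I{\left(0 \right)}\right)^{2} = \left(-5 + 0\right)^{2} = \left(-5\right)^{2} = 25$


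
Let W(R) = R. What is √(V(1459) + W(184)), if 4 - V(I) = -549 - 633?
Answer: √1370 ≈ 37.013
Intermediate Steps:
V(I) = 1186 (V(I) = 4 - (-549 - 633) = 4 - 1*(-1182) = 4 + 1182 = 1186)
√(V(1459) + W(184)) = √(1186 + 184) = √1370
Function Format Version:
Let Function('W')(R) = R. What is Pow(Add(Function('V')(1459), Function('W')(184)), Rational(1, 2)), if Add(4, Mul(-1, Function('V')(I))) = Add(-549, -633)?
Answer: Pow(1370, Rational(1, 2)) ≈ 37.013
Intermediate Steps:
Function('V')(I) = 1186 (Function('V')(I) = Add(4, Mul(-1, Add(-549, -633))) = Add(4, Mul(-1, -1182)) = Add(4, 1182) = 1186)
Pow(Add(Function('V')(1459), Function('W')(184)), Rational(1, 2)) = Pow(Add(1186, 184), Rational(1, 2)) = Pow(1370, Rational(1, 2))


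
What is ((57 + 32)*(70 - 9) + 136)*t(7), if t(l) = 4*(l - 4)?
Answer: 66780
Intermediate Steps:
t(l) = -16 + 4*l (t(l) = 4*(-4 + l) = -16 + 4*l)
((57 + 32)*(70 - 9) + 136)*t(7) = ((57 + 32)*(70 - 9) + 136)*(-16 + 4*7) = (89*61 + 136)*(-16 + 28) = (5429 + 136)*12 = 5565*12 = 66780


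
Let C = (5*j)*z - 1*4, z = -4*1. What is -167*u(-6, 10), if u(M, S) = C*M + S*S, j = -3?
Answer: 39412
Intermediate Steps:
z = -4
C = 56 (C = (5*(-3))*(-4) - 1*4 = -15*(-4) - 4 = 60 - 4 = 56)
u(M, S) = S**2 + 56*M (u(M, S) = 56*M + S*S = 56*M + S**2 = S**2 + 56*M)
-167*u(-6, 10) = -167*(10**2 + 56*(-6)) = -167*(100 - 336) = -167*(-236) = 39412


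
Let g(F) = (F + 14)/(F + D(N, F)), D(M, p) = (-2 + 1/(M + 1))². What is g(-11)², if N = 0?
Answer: 9/100 ≈ 0.090000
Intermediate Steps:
D(M, p) = (-2 + 1/(1 + M))²
g(F) = (14 + F)/(1 + F) (g(F) = (F + 14)/(F + (1 + 2*0)²/(1 + 0)²) = (14 + F)/(F + (1 + 0)²/1²) = (14 + F)/(F + 1*1²) = (14 + F)/(F + 1*1) = (14 + F)/(F + 1) = (14 + F)/(1 + F))
g(-11)² = ((14 - 11)/(1 - 11))² = (3/(-10))² = (-⅒*3)² = (-3/10)² = 9/100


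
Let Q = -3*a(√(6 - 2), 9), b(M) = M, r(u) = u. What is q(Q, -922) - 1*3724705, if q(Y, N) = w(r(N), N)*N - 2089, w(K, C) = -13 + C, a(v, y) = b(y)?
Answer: -2864724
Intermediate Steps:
a(v, y) = y
Q = -27 (Q = -3*9 = -27)
q(Y, N) = -2089 + N*(-13 + N) (q(Y, N) = (-13 + N)*N - 2089 = N*(-13 + N) - 2089 = -2089 + N*(-13 + N))
q(Q, -922) - 1*3724705 = (-2089 - 922*(-13 - 922)) - 1*3724705 = (-2089 - 922*(-935)) - 3724705 = (-2089 + 862070) - 3724705 = 859981 - 3724705 = -2864724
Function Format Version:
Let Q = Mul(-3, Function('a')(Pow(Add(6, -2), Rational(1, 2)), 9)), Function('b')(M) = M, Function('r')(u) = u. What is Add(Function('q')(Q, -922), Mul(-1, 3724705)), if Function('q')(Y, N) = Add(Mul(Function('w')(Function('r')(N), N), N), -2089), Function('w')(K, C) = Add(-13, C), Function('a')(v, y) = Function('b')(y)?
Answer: -2864724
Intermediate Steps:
Function('a')(v, y) = y
Q = -27 (Q = Mul(-3, 9) = -27)
Function('q')(Y, N) = Add(-2089, Mul(N, Add(-13, N))) (Function('q')(Y, N) = Add(Mul(Add(-13, N), N), -2089) = Add(Mul(N, Add(-13, N)), -2089) = Add(-2089, Mul(N, Add(-13, N))))
Add(Function('q')(Q, -922), Mul(-1, 3724705)) = Add(Add(-2089, Mul(-922, Add(-13, -922))), Mul(-1, 3724705)) = Add(Add(-2089, Mul(-922, -935)), -3724705) = Add(Add(-2089, 862070), -3724705) = Add(859981, -3724705) = -2864724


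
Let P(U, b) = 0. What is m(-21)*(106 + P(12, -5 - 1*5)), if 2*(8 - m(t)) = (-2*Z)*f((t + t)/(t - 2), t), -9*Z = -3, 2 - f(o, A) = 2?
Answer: 848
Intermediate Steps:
f(o, A) = 0 (f(o, A) = 2 - 1*2 = 2 - 2 = 0)
Z = ⅓ (Z = -⅑*(-3) = ⅓ ≈ 0.33333)
m(t) = 8 (m(t) = 8 - (-2*⅓)*0/2 = 8 - (-1)*0/3 = 8 - ½*0 = 8 + 0 = 8)
m(-21)*(106 + P(12, -5 - 1*5)) = 8*(106 + 0) = 8*106 = 848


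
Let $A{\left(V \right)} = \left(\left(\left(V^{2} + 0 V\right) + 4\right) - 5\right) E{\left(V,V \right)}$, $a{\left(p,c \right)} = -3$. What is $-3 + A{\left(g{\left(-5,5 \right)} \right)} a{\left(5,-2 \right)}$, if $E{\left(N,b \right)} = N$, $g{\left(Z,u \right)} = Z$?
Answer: $357$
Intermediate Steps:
$A{\left(V \right)} = V \left(-1 + V^{2}\right)$ ($A{\left(V \right)} = \left(\left(\left(V^{2} + 0 V\right) + 4\right) - 5\right) V = \left(\left(\left(V^{2} + 0\right) + 4\right) - 5\right) V = \left(\left(V^{2} + 4\right) - 5\right) V = \left(\left(4 + V^{2}\right) - 5\right) V = \left(-1 + V^{2}\right) V = V \left(-1 + V^{2}\right)$)
$-3 + A{\left(g{\left(-5,5 \right)} \right)} a{\left(5,-2 \right)} = -3 + \left(\left(-5\right)^{3} - -5\right) \left(-3\right) = -3 + \left(-125 + 5\right) \left(-3\right) = -3 - -360 = -3 + 360 = 357$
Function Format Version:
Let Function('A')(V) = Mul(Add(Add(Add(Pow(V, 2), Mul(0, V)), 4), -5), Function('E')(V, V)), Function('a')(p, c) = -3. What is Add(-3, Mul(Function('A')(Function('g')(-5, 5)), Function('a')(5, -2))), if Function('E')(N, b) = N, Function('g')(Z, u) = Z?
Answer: 357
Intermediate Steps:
Function('A')(V) = Mul(V, Add(-1, Pow(V, 2))) (Function('A')(V) = Mul(Add(Add(Add(Pow(V, 2), Mul(0, V)), 4), -5), V) = Mul(Add(Add(Add(Pow(V, 2), 0), 4), -5), V) = Mul(Add(Add(Pow(V, 2), 4), -5), V) = Mul(Add(Add(4, Pow(V, 2)), -5), V) = Mul(Add(-1, Pow(V, 2)), V) = Mul(V, Add(-1, Pow(V, 2))))
Add(-3, Mul(Function('A')(Function('g')(-5, 5)), Function('a')(5, -2))) = Add(-3, Mul(Add(Pow(-5, 3), Mul(-1, -5)), -3)) = Add(-3, Mul(Add(-125, 5), -3)) = Add(-3, Mul(-120, -3)) = Add(-3, 360) = 357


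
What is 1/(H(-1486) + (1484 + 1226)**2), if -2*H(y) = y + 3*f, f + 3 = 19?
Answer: 1/7344819 ≈ 1.3615e-7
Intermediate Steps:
f = 16 (f = -3 + 19 = 16)
H(y) = -24 - y/2 (H(y) = -(y + 3*16)/2 = -(y + 48)/2 = -(48 + y)/2 = -24 - y/2)
1/(H(-1486) + (1484 + 1226)**2) = 1/((-24 - 1/2*(-1486)) + (1484 + 1226)**2) = 1/((-24 + 743) + 2710**2) = 1/(719 + 7344100) = 1/7344819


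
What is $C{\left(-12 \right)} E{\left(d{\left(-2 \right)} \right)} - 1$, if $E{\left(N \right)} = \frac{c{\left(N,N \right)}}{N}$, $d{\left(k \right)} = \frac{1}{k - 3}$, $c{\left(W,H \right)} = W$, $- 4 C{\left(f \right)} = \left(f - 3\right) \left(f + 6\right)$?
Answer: $- \frac{47}{2} \approx -23.5$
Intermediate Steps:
$C{\left(f \right)} = - \frac{\left(-3 + f\right) \left(6 + f\right)}{4}$ ($C{\left(f \right)} = - \frac{\left(f - 3\right) \left(f + 6\right)}{4} = - \frac{\left(-3 + f\right) \left(6 + f\right)}{4}$)
$d{\left(k \right)} = \frac{1}{-3 + k}$
$E{\left(N \right)} = 1$ ($E{\left(N \right)} = \frac{N}{N} = 1$)
$C{\left(-12 \right)} E{\left(d{\left(-2 \right)} \right)} - 1 = \left(\frac{9}{2} - -9 - \frac{\left(-12\right)^{2}}{4}\right) 1 - 1 = \left(\frac{9}{2} + 9 - 36\right) 1 - 1 = \left(- \frac{45}{2}\right) 1 - 1 = - \frac{45}{2} - 1 = - \frac{47}{2}$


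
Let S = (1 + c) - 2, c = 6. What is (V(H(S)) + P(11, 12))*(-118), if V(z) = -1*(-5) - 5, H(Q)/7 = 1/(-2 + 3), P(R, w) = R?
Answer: -1298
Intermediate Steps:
S = 5 (S = (1 + 6) - 2 = 7 - 2 = 5)
H(Q) = 7 (H(Q) = 7/(-2 + 3) = 7/1 = 7*1 = 7)
V(z) = 0 (V(z) = 5 - 5 = 0)
(V(H(S)) + P(11, 12))*(-118) = (0 + 11)*(-118) = 11*(-118) = -1298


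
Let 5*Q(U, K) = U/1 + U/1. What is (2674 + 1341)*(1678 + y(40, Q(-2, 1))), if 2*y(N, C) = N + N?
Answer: 6897770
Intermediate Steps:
Q(U, K) = 2*U/5 (Q(U, K) = (U/1 + U/1)/5 = (U*1 + U*1)/5 = (U + U)/5 = (2*U)/5 = 2*U/5)
y(N, C) = N (y(N, C) = (N + N)/2 = (2*N)/2 = N)
(2674 + 1341)*(1678 + y(40, Q(-2, 1))) = (2674 + 1341)*(1678 + 40) = 4015*1718 = 6897770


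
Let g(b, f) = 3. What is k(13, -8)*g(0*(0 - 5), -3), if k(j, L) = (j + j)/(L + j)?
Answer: 78/5 ≈ 15.600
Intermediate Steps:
k(j, L) = 2*j/(L + j) (k(j, L) = (2*j)/(L + j) = 2*j/(L + j))
k(13, -8)*g(0*(0 - 5), -3) = (2*13/(-8 + 13))*3 = (2*13/5)*3 = (2*13*(⅕))*3 = (26/5)*3 = 78/5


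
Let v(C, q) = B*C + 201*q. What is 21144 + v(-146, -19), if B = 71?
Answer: 6959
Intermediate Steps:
v(C, q) = 71*C + 201*q
21144 + v(-146, -19) = 21144 + (71*(-146) + 201*(-19)) = 21144 + (-10366 - 3819) = 21144 - 14185 = 6959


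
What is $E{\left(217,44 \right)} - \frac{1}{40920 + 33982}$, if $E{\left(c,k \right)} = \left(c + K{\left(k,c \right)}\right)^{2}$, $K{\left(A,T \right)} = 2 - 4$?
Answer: $\frac{3462344949}{74902} \approx 46225.0$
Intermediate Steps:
$K{\left(A,T \right)} = -2$ ($K{\left(A,T \right)} = 2 - 4 = -2$)
$E{\left(c,k \right)} = \left(-2 + c\right)^{2}$ ($E{\left(c,k \right)} = \left(c - 2\right)^{2} = \left(-2 + c\right)^{2}$)
$E{\left(217,44 \right)} - \frac{1}{40920 + 33982} = \left(-2 + 217\right)^{2} - \frac{1}{40920 + 33982} = 215^{2} - \frac{1}{74902} = 46225 - \frac{1}{74902} = \frac{3462344949}{74902}$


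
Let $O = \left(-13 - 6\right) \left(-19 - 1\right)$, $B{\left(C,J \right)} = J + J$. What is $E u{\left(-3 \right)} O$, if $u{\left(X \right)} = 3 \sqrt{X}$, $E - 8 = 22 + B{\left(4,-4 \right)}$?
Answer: $25080 i \sqrt{3} \approx 43440.0 i$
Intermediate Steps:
$B{\left(C,J \right)} = 2 J$
$E = 22$ ($E = 8 + \left(22 + 2 \left(-4\right)\right) = 8 + \left(22 - 8\right) = 8 + 14 = 22$)
$O = 380$ ($O = \left(-19\right) \left(-20\right) = 380$)
$E u{\left(-3 \right)} O = 22 \cdot 3 \sqrt{-3} \cdot 380 = 22 \cdot 3 i \sqrt{3} \cdot 380 = 66 i \sqrt{3} \cdot 380 = 25080 i \sqrt{3}$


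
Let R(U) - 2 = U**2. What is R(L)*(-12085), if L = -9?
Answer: -1003055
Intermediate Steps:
R(U) = 2 + U**2
R(L)*(-12085) = (2 + (-9)**2)*(-12085) = (2 + 81)*(-12085) = 83*(-12085) = -1003055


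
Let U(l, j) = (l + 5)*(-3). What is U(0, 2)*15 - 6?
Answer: -231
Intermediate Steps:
U(l, j) = -15 - 3*l (U(l, j) = (5 + l)*(-3) = -15 - 3*l)
U(0, 2)*15 - 6 = (-15 - 3*0)*15 - 6 = (-15 + 0)*15 - 6 = -15*15 - 6 = -225 - 6 = -231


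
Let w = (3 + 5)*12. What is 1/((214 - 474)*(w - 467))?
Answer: 1/96460 ≈ 1.0367e-5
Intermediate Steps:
w = 96 (w = 8*12 = 96)
1/((214 - 474)*(w - 467)) = 1/((214 - 474)*(96 - 467)) = 1/(-260*(-371)) = 1/96460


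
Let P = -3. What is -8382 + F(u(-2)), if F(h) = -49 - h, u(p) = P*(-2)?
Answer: -8437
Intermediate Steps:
u(p) = 6 (u(p) = -3*(-2) = 6)
-8382 + F(u(-2)) = -8382 + (-49 - 1*6) = -8382 + (-49 - 6) = -8382 - 55 = -8437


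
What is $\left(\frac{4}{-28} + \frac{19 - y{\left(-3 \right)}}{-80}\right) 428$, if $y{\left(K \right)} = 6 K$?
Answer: $- \frac{36273}{140} \approx -259.09$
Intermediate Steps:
$\left(\frac{4}{-28} + \frac{19 - y{\left(-3 \right)}}{-80}\right) 428 = \left(\frac{4}{-28} + \frac{19 - 6 \left(-3\right)}{-80}\right) 428 = \left(4 \left(- \frac{1}{28}\right) + \left(19 - -18\right) \left(- \frac{1}{80}\right)\right) 428 = \left(- \frac{1}{7} + \left(19 + 18\right) \left(- \frac{1}{80}\right)\right) 428 = \left(- \frac{1}{7} + 37 \left(- \frac{1}{80}\right)\right) 428 = \left(- \frac{1}{7} - \frac{37}{80}\right) 428 = \left(- \frac{339}{560}\right) 428 = - \frac{36273}{140}$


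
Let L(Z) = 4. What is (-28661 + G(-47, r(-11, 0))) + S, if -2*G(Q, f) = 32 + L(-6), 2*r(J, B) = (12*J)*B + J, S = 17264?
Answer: -11415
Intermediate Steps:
r(J, B) = J/2 + 6*B*J (r(J, B) = ((12*J)*B + J)/2 = (12*B*J + J)/2 = (J + 12*B*J)/2 = J/2 + 6*B*J)
G(Q, f) = -18 (G(Q, f) = -(32 + 4)/2 = -½*36 = -18)
(-28661 + G(-47, r(-11, 0))) + S = (-28661 - 18) + 17264 = -28679 + 17264 = -11415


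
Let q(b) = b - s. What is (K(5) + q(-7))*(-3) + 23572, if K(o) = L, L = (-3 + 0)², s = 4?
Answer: 23578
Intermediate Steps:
q(b) = -4 + b (q(b) = b - 1*4 = b - 4 = -4 + b)
L = 9 (L = (-3)² = 9)
K(o) = 9
(K(5) + q(-7))*(-3) + 23572 = (9 + (-4 - 7))*(-3) + 23572 = (9 - 11)*(-3) + 23572 = -2*(-3) + 23572 = 6 + 23572 = 23578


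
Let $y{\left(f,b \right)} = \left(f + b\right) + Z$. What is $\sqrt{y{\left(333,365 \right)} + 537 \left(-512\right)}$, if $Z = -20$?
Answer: $9 i \sqrt{3386} \approx 523.7 i$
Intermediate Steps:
$y{\left(f,b \right)} = -20 + b + f$ ($y{\left(f,b \right)} = \left(f + b\right) - 20 = \left(b + f\right) - 20 = -20 + b + f$)
$\sqrt{y{\left(333,365 \right)} + 537 \left(-512\right)} = \sqrt{\left(-20 + 365 + 333\right) + 537 \left(-512\right)} = \sqrt{678 - 274944} = \sqrt{-274266} = 9 i \sqrt{3386}$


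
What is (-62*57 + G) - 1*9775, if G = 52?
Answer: -13257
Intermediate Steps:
(-62*57 + G) - 1*9775 = (-62*57 + 52) - 1*9775 = (-3534 + 52) - 9775 = -3482 - 9775 = -13257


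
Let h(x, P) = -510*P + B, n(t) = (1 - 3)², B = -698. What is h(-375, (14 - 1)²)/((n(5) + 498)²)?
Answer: -21722/63001 ≈ -0.34479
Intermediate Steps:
n(t) = 4 (n(t) = (-2)² = 4)
h(x, P) = -698 - 510*P (h(x, P) = -510*P - 698 = -698 - 510*P)
h(-375, (14 - 1)²)/((n(5) + 498)²) = (-698 - 510*(14 - 1)²)/((4 + 498)²) = (-698 - 510*13²)/(502²) = (-698 - 510*169)/252004 = (-698 - 86190)*(1/252004) = -86888*1/252004 = -21722/63001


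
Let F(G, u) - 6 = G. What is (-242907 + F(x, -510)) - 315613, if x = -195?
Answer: -558709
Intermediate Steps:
F(G, u) = 6 + G
(-242907 + F(x, -510)) - 315613 = (-242907 + (6 - 195)) - 315613 = (-242907 - 189) - 315613 = -243096 - 315613 = -558709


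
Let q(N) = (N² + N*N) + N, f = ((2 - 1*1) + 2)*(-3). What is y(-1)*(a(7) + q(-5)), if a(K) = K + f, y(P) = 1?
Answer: 43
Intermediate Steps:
f = -9 (f = ((2 - 1) + 2)*(-3) = (1 + 2)*(-3) = 3*(-3) = -9)
q(N) = N + 2*N² (q(N) = (N² + N²) + N = 2*N² + N = N + 2*N²)
a(K) = -9 + K (a(K) = K - 9 = -9 + K)
y(-1)*(a(7) + q(-5)) = 1*((-9 + 7) - 5*(1 + 2*(-5))) = 1*(-2 - 5*(1 - 10)) = 1*(-2 - 5*(-9)) = 1*(-2 + 45) = 1*43 = 43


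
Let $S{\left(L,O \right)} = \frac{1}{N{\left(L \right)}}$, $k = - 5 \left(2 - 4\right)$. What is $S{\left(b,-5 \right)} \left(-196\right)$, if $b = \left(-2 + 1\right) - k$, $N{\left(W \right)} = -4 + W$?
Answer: $\frac{196}{15} \approx 13.067$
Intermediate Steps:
$k = 10$ ($k = \left(-5\right) \left(-2\right) = 10$)
$b = -11$ ($b = \left(-2 + 1\right) - 10 = -1 - 10 = -11$)
$S{\left(L,O \right)} = \frac{1}{-4 + L}$
$S{\left(b,-5 \right)} \left(-196\right) = \frac{1}{-4 - 11} \left(-196\right) = \frac{1}{-15} \left(-196\right) = \left(- \frac{1}{15}\right) \left(-196\right) = \frac{196}{15}$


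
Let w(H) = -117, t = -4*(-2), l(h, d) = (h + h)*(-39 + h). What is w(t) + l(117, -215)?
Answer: 18135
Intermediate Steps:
l(h, d) = 2*h*(-39 + h) (l(h, d) = (2*h)*(-39 + h) = 2*h*(-39 + h))
t = 8
w(t) + l(117, -215) = -117 + 2*117*(-39 + 117) = -117 + 2*117*78 = -117 + 18252 = 18135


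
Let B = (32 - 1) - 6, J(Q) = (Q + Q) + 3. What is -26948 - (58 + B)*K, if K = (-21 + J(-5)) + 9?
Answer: -25371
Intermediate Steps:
J(Q) = 3 + 2*Q (J(Q) = 2*Q + 3 = 3 + 2*Q)
B = 25 (B = 31 - 6 = 25)
K = -19 (K = (-21 + (3 + 2*(-5))) + 9 = (-21 + (3 - 10)) + 9 = (-21 - 7) + 9 = -28 + 9 = -19)
-26948 - (58 + B)*K = -26948 - (58 + 25)*(-19) = -26948 - 83*(-19) = -26948 - 1*(-1577) = -26948 + 1577 = -25371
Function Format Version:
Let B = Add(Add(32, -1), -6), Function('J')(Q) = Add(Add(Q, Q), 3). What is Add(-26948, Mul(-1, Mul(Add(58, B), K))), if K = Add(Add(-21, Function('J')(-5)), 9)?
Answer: -25371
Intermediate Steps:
Function('J')(Q) = Add(3, Mul(2, Q)) (Function('J')(Q) = Add(Mul(2, Q), 3) = Add(3, Mul(2, Q)))
B = 25 (B = Add(31, -6) = 25)
K = -19 (K = Add(Add(-21, Add(3, Mul(2, -5))), 9) = Add(Add(-21, Add(3, -10)), 9) = Add(Add(-21, -7), 9) = Add(-28, 9) = -19)
Add(-26948, Mul(-1, Mul(Add(58, B), K))) = Add(-26948, Mul(-1, Mul(Add(58, 25), -19))) = Add(-26948, Mul(-1, Mul(83, -19))) = Add(-26948, Mul(-1, -1577)) = Add(-26948, 1577) = -25371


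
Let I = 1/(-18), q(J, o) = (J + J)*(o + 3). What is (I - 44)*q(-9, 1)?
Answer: 3172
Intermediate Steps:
q(J, o) = 2*J*(3 + o) (q(J, o) = (2*J)*(3 + o) = 2*J*(3 + o))
I = -1/18 ≈ -0.055556
(I - 44)*q(-9, 1) = (-1/18 - 44)*(2*(-9)*(3 + 1)) = -793*(-9)*4/9 = -793/18*(-72) = 3172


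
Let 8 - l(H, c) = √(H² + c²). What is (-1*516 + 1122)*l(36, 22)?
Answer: 4848 - 1212*√445 ≈ -20719.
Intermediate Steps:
l(H, c) = 8 - √(H² + c²)
(-1*516 + 1122)*l(36, 22) = (-1*516 + 1122)*(8 - √(36² + 22²)) = (-516 + 1122)*(8 - √(1296 + 484)) = 606*(8 - √1780) = 606*(8 - 2*√445) = 4848 - 1212*√445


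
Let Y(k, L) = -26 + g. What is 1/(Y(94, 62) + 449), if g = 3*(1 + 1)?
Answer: 1/429 ≈ 0.0023310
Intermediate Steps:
g = 6 (g = 3*2 = 6)
Y(k, L) = -20 (Y(k, L) = -26 + 6 = -20)
1/(Y(94, 62) + 449) = 1/(-20 + 449) = 1/429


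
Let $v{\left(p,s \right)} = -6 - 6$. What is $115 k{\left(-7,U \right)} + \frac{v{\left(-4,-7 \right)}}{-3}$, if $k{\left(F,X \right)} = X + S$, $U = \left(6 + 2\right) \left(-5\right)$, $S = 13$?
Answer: $-3101$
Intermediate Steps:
$v{\left(p,s \right)} = -12$
$U = -40$ ($U = 8 \left(-5\right) = -40$)
$k{\left(F,X \right)} = 13 + X$ ($k{\left(F,X \right)} = X + 13 = 13 + X$)
$115 k{\left(-7,U \right)} + \frac{v{\left(-4,-7 \right)}}{-3} = 115 \left(13 - 40\right) - \frac{12}{-3} = 115 \left(-27\right) - -4 = -3105 + 4 = -3101$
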